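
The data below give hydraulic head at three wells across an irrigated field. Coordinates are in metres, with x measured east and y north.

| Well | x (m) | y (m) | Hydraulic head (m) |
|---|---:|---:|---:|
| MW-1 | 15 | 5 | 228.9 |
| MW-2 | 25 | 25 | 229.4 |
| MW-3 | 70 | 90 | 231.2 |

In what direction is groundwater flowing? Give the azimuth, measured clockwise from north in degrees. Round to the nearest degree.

With h = a·x + b·y + c and MW-1 as origin, the differences give:
  10·a + 20·b = +0.5
  55·a + 85·b = +2.3
Eliminate b (×85 and ×20, subtract): -250·a = -3.50 → a = ∂h/∂x = +0.01400
Back-substitute: b = ∂h/∂y = +0.01800.
Flow direction (−∇h) has components (-0.01400 E, -0.01800 N).
Azimuth = atan2(E, N) = atan2(-0.01400, -0.01800) = 217.9° ≈ 218°.

218°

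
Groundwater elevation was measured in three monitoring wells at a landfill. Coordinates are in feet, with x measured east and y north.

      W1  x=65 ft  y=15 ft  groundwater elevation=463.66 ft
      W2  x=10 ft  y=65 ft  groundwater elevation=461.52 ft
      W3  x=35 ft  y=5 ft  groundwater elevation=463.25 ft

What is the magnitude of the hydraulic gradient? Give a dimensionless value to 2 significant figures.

0.029

Differences from W1: to W2 (Δx, Δy, Δh) = (-55, 50, -2.14); to W3 = (-30, -10, -0.41).
Solve a·Δx + b·Δy = Δh: det = (-55)·(-10) − (-30)·50 = 2050.
∂h/∂x = [(-2.14)·(-10) − (-0.41)·50] / 2050 = +0.02044
∂h/∂y = [(-55)·(-0.41) − (-30)·(-2.14)] / 2050 = -0.02032
|∇h| = √(0.02044² + -0.02032²) = 0.02882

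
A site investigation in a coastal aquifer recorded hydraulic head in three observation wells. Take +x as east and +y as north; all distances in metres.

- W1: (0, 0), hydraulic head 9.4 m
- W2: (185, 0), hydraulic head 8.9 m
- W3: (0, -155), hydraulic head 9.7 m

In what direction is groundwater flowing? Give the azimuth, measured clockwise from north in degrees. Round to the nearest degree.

054°

∂h/∂x = (8.9 − 9.4) / (185 − 0) = -0.002703
∂h/∂y = (9.7 − 9.4) / (-155 − 0) = -0.001935
Flow direction (−∇h) has components (+0.002703 E, +0.001935 N).
Azimuth = atan2(E, N) = atan2(+0.002703, +0.001935) = 54.4° ≈ 054°.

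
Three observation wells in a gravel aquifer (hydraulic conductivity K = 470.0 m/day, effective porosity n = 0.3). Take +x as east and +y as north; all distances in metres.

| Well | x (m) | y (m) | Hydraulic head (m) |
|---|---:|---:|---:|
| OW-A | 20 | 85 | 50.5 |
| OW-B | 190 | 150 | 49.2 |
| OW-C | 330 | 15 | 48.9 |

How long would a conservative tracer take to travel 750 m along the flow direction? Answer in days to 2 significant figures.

Differences from OW-A: to OW-B (Δx, Δy, Δh) = (170, 65, -1.3); to OW-C = (310, -70, -1.6).
Determinant of the coordinate differences = 170·(-70) − 310·65 = -32050.
∂h/∂x = [(-1.3)·(-70) − (-1.6)·65] / -32050 = -0.006084
∂h/∂y = [170·(-1.6) − 310·(-1.3)] / -32050 = -0.004087
|∇h| = √(-0.006084² + -0.004087²) = 0.007329
Seepage velocity v = K·i/n = 470.0 × 0.007329 / 0.3 = 11.48 m/day.
t = 750 / 11.48 = 65.33 days.

65 days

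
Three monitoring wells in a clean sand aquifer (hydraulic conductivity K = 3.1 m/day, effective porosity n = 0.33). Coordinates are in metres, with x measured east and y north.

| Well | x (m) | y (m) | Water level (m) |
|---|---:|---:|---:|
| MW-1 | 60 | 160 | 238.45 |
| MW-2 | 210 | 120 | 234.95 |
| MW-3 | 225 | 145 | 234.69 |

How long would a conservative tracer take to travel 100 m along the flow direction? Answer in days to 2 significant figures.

470 days

Differences from MW-1: to MW-2 (Δx, Δy, Δh) = (150, -40, -3.50); to MW-3 = (165, -15, -3.76).
Determinant of the coordinate differences = 150·(-15) − 165·(-40) = 4350.
∂h/∂x = [(-3.50)·(-15) − (-3.76)·(-40)] / 4350 = -0.02251
∂h/∂y = [150·(-3.76) − 165·(-3.50)] / 4350 = +0.003103
|∇h| = √(-0.02251² + 0.003103²) = 0.02272
Seepage velocity v = K·i/n = 3.1 × 0.02272 / 0.33 = 0.2134 m/day.
t = 100 / 0.2134 = 468.6 days.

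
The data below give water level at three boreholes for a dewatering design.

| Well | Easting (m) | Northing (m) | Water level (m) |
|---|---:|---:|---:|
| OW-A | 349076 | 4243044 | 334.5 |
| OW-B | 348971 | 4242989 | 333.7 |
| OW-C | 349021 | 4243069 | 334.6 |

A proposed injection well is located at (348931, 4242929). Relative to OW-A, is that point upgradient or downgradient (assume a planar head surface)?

downgradient

Taking OW-A as reference: OW-B−OW-A = (-105, -55, -0.8); OW-C−OW-A = (-55, 25, +0.1).
Determinant of the coordinate differences = (-105)·25 − (-55)·(-55) = -5650.
∂h/∂x = [(-0.8)·25 − (+0.1)·(-55)] / -5650 = +0.002566
∂h/∂y = [(-105)·(+0.1) − (-55)·(-0.8)] / -5650 = +0.009646
Head at (348931, 4242929) = 334.5 + (+0.002566)·(-145) + (+0.009646)·(-115) = 333.02 m.
That is lower than the 334.5 m at OW-A, so the point is downgradient.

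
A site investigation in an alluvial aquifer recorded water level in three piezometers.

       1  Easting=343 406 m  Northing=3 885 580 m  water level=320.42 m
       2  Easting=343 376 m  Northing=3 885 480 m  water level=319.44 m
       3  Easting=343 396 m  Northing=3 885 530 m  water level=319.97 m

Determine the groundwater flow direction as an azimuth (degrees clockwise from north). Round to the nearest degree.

Three-point gradient (reference 1): Δ to 2 = (-30, -100, -0.98), Δ to 3 = (-10, -50, -0.45).
∂h/∂x = +0.008000, ∂h/∂y = +0.007400 (det = 500).
Flow direction (−∇h) has components (-0.008000 E, -0.007400 N).
Azimuth = atan2(E, N) = atan2(-0.008000, -0.007400) = 227.2° ≈ 227°.

227°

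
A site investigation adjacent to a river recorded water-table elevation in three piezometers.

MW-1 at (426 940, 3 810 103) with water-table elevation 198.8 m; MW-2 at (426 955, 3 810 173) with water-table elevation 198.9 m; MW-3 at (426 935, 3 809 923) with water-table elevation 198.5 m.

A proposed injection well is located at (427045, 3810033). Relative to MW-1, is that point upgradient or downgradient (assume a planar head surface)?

Taking MW-1 as reference: MW-2−MW-1 = (15, 70, +0.1); MW-3−MW-1 = (-5, -180, -0.3).
Determinant of the coordinate differences = 15·(-180) − (-5)·70 = -2350.
∂h/∂x = [(+0.1)·(-180) − (-0.3)·70] / -2350 = -0.001277
∂h/∂y = [15·(-0.3) − (-5)·(+0.1)] / -2350 = +0.001702
Head at (427045, 3810033) = 198.8 + (-0.001277)·(105) + (+0.001702)·(-70) = 198.55 m.
That is lower than the 198.8 m at MW-1, so the point is downgradient.

downgradient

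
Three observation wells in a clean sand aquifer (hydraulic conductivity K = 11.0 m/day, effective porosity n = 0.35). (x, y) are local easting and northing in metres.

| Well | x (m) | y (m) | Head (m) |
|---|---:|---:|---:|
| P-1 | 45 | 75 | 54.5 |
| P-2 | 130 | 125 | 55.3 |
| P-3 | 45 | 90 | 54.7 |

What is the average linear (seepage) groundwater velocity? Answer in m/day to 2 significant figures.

0.42 m/day

Differences from P-1: to P-2 (Δx, Δy, Δh) = (85, 50, +0.8); to P-3 = (0, 15, +0.2).
Determinant of the coordinate differences = 85·15 − 0·50 = 1275.
∂h/∂x = [(+0.8)·15 − (+0.2)·50] / 1275 = +0.001569
∂h/∂y = [85·(+0.2) − 0·(+0.8)] / 1275 = +0.01333
|∇h| = √(0.001569² + 0.01333²) = 0.01342
Seepage velocity v = K·i/n = 11.0 × 0.01342 / 0.35 = 0.4218 m/day.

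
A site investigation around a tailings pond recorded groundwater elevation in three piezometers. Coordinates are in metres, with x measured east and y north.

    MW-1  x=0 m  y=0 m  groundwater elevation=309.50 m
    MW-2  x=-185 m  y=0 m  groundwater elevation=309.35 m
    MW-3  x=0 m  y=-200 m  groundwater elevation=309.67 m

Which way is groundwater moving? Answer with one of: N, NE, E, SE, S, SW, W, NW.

∂h/∂x = (309.35 − 309.50) / (-185 − 0) = +0.0008108
∂h/∂y = (309.67 − 309.50) / (-200 − 0) = -0.0008500
Flow = −∇h = (-0.0008108 east, +0.0008500 north), which points northwest.

NW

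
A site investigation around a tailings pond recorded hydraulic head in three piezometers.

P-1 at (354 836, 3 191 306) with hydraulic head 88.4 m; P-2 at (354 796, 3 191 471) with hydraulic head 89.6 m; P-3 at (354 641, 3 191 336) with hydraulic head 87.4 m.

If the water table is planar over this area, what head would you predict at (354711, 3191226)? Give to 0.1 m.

86.9 m

With h = a·x + b·y + c and P-1 as origin, the differences give:
  (-40)·a + 165·b = +1.2
  (-195)·a + 30·b = -1.0
Eliminate b (×30 and ×165, subtract): 30975·a = 201.00 → a = ∂h/∂x = +0.006489
Back-substitute: b = ∂h/∂y = +0.008846.
h(354711, 3191226) = 88.4 + (+0.006489)·(-125) + (+0.008846)·(-80) = 88.4 -0.811 -0.708 = 86.881 m.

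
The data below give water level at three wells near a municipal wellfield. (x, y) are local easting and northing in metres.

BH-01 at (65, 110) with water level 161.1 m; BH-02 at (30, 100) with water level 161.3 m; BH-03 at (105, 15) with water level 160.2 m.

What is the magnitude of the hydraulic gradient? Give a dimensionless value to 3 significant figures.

0.00981

Taking BH-01 as reference: BH-02−BH-01 = (-35, -10, +0.2); BH-03−BH-01 = (40, -95, -0.9).
Determinant of the coordinate differences = (-35)·(-95) − 40·(-10) = 3725.
∂h/∂x = [(+0.2)·(-95) − (-0.9)·(-10)] / 3725 = -0.007517
∂h/∂y = [(-35)·(-0.9) − 40·(+0.2)] / 3725 = +0.006309
|∇h| = √(-0.007517² + 0.006309²) = 0.009814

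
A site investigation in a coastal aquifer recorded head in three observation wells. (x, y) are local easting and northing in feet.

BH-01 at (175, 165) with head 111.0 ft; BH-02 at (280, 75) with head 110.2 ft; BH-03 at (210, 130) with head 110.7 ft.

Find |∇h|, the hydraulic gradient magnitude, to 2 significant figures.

0.0069

With h = a·x + b·y + c and BH-01 as origin, the differences give:
  105·a + (-90)·b = -0.8
  35·a + (-35)·b = -0.3
Eliminate b (×(-35) and ×(-90), subtract): -525·a = 1.00 → a = ∂h/∂x = -0.001905
Back-substitute: b = ∂h/∂y = +0.006667.
|∇h| = √(-0.001905² + 0.006667²) = 0.006934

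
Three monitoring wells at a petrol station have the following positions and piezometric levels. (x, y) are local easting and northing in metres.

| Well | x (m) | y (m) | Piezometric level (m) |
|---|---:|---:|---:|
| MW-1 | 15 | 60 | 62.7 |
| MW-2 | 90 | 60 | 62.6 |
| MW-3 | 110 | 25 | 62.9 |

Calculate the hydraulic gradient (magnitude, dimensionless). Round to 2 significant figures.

0.0094

Differences from MW-1: to MW-2 (Δx, Δy, Δh) = (75, 0, -0.1); to MW-3 = (95, -35, +0.2).
Determinant of the coordinate differences = 75·(-35) − 95·0 = -2625.
∂h/∂x = [(-0.1)·(-35) − (+0.2)·0] / -2625 = -0.001333
∂h/∂y = [75·(+0.2) − 95·(-0.1)] / -2625 = -0.009333
|∇h| = √(-0.001333² + -0.009333²) = 0.009428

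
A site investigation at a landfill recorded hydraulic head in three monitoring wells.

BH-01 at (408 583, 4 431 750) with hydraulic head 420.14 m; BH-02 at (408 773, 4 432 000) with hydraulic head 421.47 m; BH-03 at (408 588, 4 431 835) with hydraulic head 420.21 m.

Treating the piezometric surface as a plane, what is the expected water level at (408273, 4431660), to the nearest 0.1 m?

418.1 m

With h = a·x + b·y + c and BH-01 as origin, the differences give:
  190·a + 250·b = +1.33
  5·a + 85·b = +0.07
Eliminate b (×85 and ×250, subtract): 14900·a = 95.550 → a = ∂h/∂x = +0.006413
Back-substitute: b = ∂h/∂y = +0.0004463.
h(408273, 4431660) = 420.14 + (+0.006413)·(-310) + (+0.0004463)·(-90) = 420.14 -1.988 -0.040 = 418.112 m.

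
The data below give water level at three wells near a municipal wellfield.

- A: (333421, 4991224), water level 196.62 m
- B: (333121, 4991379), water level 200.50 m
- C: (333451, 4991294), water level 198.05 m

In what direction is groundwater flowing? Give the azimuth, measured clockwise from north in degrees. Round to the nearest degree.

175°

Differences from A: to B (Δx, Δy, Δh) = (-300, 155, +3.88); to C = (30, 70, +1.43).
Solve a·Δx + b·Δy = Δh: det = (-300)·70 − 30·155 = -25650.
∂h/∂x = [(+3.88)·70 − (+1.43)·155] / -25650 = -0.001947
∂h/∂y = [(-300)·(+1.43) − 30·(+3.88)] / -25650 = +0.02126
Flow direction (−∇h) has components (+0.001947 E, -0.02126 N).
Azimuth = atan2(E, N) = atan2(+0.001947, -0.02126) = 174.8° ≈ 175°.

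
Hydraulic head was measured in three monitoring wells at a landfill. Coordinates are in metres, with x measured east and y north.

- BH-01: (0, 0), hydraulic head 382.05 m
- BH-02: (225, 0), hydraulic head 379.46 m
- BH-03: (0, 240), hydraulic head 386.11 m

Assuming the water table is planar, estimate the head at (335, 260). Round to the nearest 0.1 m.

∂h/∂x = (379.46 − 382.05) / (225 − 0) = -0.01151
∂h/∂y = (386.11 − 382.05) / (240 − 0) = +0.01692
h(335, 260) = 382.05 + (-0.01151)·(335) + (+0.01692)·(260) = 382.05 -3.856 +4.398 = 382.592 m.

382.6 m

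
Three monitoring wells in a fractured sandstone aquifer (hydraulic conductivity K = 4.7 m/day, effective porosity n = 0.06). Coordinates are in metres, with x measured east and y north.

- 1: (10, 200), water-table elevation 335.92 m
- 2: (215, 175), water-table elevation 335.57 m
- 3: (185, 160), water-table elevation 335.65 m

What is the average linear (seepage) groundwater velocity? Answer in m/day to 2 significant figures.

0.19 m/day

Differences from 1: to 2 (Δx, Δy, Δh) = (205, -25, -0.35); to 3 = (175, -40, -0.27).
Determinant of the coordinate differences = 205·(-40) − 175·(-25) = -3825.
∂h/∂x = [(-0.35)·(-40) − (-0.27)·(-25)] / -3825 = -0.001895
∂h/∂y = [205·(-0.27) − 175·(-0.35)] / -3825 = -0.001542
|∇h| = √(-0.001895² + -0.001542²) = 0.002443
Seepage velocity v = K·i/n = 4.7 × 0.002443 / 0.06 = 0.1914 m/day.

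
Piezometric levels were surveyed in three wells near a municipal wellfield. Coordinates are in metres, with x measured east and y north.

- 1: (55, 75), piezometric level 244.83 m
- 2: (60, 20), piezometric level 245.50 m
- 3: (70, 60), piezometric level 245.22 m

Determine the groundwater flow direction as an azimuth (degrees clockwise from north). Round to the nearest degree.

Taking 1 as reference: 2−1 = (5, -55, +0.67); 3−1 = (15, -15, +0.39).
Solve a·Δx + b·Δy = Δh: det = 5·(-15) − 15·(-55) = 750.
∂h/∂x = [(+0.67)·(-15) − (+0.39)·(-55)] / 750 = +0.01520
∂h/∂y = [5·(+0.39) − 15·(+0.67)] / 750 = -0.01080
Flow direction (−∇h) has components (-0.01520 E, +0.01080 N).
Azimuth = atan2(E, N) = atan2(-0.01520, +0.01080) = 305.4° ≈ 305°.

305°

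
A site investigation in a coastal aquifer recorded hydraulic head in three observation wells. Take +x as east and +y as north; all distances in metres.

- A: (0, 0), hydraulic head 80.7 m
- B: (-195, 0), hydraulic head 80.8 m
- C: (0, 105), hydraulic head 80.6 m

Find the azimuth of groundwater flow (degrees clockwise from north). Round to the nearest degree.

028°

∂h/∂x = (80.8 − 80.7) / (-195 − 0) = -0.0005128
∂h/∂y = (80.6 − 80.7) / (105 − 0) = -0.0009524
Flow direction (−∇h) has components (+0.0005128 E, +0.0009524 N).
Azimuth = atan2(E, N) = atan2(+0.0005128, +0.0009524) = 28.3° ≈ 028°.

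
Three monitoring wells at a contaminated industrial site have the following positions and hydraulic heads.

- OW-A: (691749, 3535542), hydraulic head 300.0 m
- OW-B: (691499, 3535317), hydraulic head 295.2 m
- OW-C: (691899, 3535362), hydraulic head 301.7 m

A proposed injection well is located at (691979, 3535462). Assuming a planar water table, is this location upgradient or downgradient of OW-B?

With h = a·x + b·y + c and OW-A as origin, the differences give:
  (-250)·a + (-225)·b = -4.8
  150·a + (-180)·b = +1.7
Eliminate b (×(-180) and ×(-225), subtract): 78750·a = 1246.50 → a = ∂h/∂x = +0.01583
Back-substitute: b = ∂h/∂y = +0.003746.
Head at (691979, 3535462) = 300.0 + (+0.01583)·(230) + (+0.003746)·(-80) = 303.34 m.
That is higher than the 295.2 m at OW-B, so the point is upgradient.

upgradient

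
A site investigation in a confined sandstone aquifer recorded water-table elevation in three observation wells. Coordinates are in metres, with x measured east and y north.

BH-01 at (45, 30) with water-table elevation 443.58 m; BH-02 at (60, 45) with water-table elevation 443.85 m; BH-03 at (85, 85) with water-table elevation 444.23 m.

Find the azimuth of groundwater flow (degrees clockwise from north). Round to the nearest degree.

Taking BH-01 as reference: BH-02−BH-01 = (15, 15, +0.27); BH-03−BH-01 = (40, 55, +0.65).
Solve a·Δx + b·Δy = Δh: det = 15·55 − 40·15 = 225.
∂h/∂x = [(+0.27)·55 − (+0.65)·15] / 225 = +0.02267
∂h/∂y = [15·(+0.65) − 40·(+0.27)] / 225 = -0.004667
Flow direction (−∇h) has components (-0.02267 E, +0.004667 N).
Azimuth = atan2(E, N) = atan2(-0.02267, +0.004667) = 281.6° ≈ 282°.

282°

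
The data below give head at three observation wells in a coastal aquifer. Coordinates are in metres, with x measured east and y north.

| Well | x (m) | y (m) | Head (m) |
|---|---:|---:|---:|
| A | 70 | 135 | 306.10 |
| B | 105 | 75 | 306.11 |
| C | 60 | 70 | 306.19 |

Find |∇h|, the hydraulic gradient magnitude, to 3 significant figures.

Taking A as reference: B−A = (35, -60, +0.01); C−A = (-10, -65, +0.09).
Solve a·Δx + b·Δy = Δh: det = 35·(-65) − (-10)·(-60) = -2875.
∂h/∂x = [(+0.01)·(-65) − (+0.09)·(-60)] / -2875 = -0.001652
∂h/∂y = [35·(+0.09) − (-10)·(+0.01)] / -2875 = -0.001130
|∇h| = √(-0.001652² + -0.001130²) = 0.002002

0.00200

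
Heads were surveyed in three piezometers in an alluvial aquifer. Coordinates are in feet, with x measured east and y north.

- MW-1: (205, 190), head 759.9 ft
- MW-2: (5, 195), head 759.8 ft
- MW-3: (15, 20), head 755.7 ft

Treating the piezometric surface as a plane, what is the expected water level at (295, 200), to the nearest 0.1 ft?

760.2 ft

Differences from MW-1: to MW-2 (Δx, Δy, Δh) = (-200, 5, -0.1); to MW-3 = (-190, -170, -4.2).
Solve a·Δx + b·Δy = Δh: det = (-200)·(-170) − (-190)·5 = 34950.
∂h/∂x = [(-0.1)·(-170) − (-4.2)·5] / 34950 = +0.001087
∂h/∂y = [(-200)·(-4.2) − (-190)·(-0.1)] / 34950 = +0.02349
h(295, 200) = 759.9 + (+0.001087)·(90) + (+0.02349)·(10) = 759.9 +0.098 +0.235 = 760.233 ft.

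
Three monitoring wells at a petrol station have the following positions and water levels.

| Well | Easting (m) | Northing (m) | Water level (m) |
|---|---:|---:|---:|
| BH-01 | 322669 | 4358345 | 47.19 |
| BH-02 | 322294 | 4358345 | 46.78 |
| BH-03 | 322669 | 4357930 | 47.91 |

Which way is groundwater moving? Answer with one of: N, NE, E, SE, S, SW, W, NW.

NW

∂h/∂x = (46.78 − 47.19) / (322294 − 322669) = +0.001093
∂h/∂y = (47.91 − 47.19) / (4357930 − 4358345) = -0.001735
Flow = −∇h = (-0.001093 east, +0.001735 north), which points northwest.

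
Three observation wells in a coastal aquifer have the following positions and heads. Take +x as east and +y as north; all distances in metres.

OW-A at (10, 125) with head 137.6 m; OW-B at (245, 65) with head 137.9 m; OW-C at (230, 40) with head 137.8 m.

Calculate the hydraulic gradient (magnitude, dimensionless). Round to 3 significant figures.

Taking OW-A as reference: OW-B−OW-A = (235, -60, +0.3); OW-C−OW-A = (220, -85, +0.2).
Solve a·Δx + b·Δy = Δh: det = 235·(-85) − 220·(-60) = -6775.
∂h/∂x = [(+0.3)·(-85) − (+0.2)·(-60)] / -6775 = +0.001993
∂h/∂y = [235·(+0.2) − 220·(+0.3)] / -6775 = +0.002804
|∇h| = √(0.001993² + 0.002804²) = 0.00344

0.00344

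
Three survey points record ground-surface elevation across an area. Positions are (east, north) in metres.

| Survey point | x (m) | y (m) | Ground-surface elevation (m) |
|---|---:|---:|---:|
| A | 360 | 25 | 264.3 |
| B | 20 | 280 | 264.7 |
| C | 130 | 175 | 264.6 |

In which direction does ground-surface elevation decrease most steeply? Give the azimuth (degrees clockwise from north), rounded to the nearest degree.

059°

Taking A as reference: B−A = (-340, 255, +0.4); C−A = (-230, 150, +0.3).
Determinant of the coordinate differences = (-340)·150 − (-230)·255 = 7650.
∂z/∂x = [(+0.4)·150 − (+0.3)·255] / 7650 = -0.002157
∂z/∂y = [(-340)·(+0.3) − (-230)·(+0.4)] / 7650 = -0.001307
Steepest decrease is along −∇f: components (+0.002157 E, +0.001307 N).
Azimuth = atan2(+0.002157, +0.001307) = 58.8° ≈ 059°.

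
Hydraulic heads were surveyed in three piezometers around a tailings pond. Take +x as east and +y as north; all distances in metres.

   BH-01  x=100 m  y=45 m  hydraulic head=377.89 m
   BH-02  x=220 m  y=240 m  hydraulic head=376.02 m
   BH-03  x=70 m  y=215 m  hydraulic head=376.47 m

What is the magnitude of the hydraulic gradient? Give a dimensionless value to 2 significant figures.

With h = a·x + b·y + c and BH-01 as origin, the differences give:
  120·a + 195·b = -1.87
  (-30)·a + 170·b = -1.42
Eliminate b (×170 and ×195, subtract): 26250·a = -41.000 → a = ∂h/∂x = -0.001562
Back-substitute: b = ∂h/∂y = -0.008629.
|∇h| = √(-0.001562² + -0.008629²) = 0.008769

0.0088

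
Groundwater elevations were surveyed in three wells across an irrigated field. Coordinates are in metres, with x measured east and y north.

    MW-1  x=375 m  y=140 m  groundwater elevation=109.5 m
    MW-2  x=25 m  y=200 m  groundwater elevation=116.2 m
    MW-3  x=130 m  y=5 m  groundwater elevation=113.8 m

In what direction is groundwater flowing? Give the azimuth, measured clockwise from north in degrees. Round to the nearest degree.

097°

Taking MW-1 as reference: MW-2−MW-1 = (-350, 60, +6.7); MW-3−MW-1 = (-245, -135, +4.3).
Solve a·Δx + b·Δy = Δh: det = (-350)·(-135) − (-245)·60 = 61950.
∂h/∂x = [(+6.7)·(-135) − (+4.3)·60] / 61950 = -0.01877
∂h/∂y = [(-350)·(+4.3) − (-245)·(+6.7)] / 61950 = +0.002203
Flow direction (−∇h) has components (+0.01877 E, -0.002203 N).
Azimuth = atan2(E, N) = atan2(+0.01877, -0.002203) = 96.7° ≈ 097°.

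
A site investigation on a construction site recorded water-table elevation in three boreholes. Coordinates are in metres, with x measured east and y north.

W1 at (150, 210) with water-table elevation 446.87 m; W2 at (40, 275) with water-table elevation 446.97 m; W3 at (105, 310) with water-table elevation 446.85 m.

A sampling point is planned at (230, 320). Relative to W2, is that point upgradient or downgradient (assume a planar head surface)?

Taking W1 as reference: W2−W1 = (-110, 65, +0.10); W3−W1 = (-45, 100, -0.02).
Solve a·Δx + b·Δy = Δh: det = (-110)·100 − (-45)·65 = -8075.
∂h/∂x = [(+0.10)·100 − (-0.02)·65] / -8075 = -0.001399
∂h/∂y = [(-110)·(-0.02) − (-45)·(+0.10)] / -8075 = -0.0008297
Head at (230, 320) = 446.87 + (-0.001399)·(80) + (-0.0008297)·(110) = 446.67 m.
That is lower than the 446.97 m at W2, so the point is downgradient.

downgradient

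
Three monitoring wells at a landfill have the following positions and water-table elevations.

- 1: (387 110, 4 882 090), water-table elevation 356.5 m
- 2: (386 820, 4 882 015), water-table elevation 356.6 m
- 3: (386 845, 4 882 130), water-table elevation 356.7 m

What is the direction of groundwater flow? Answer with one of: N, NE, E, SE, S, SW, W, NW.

With h = a·x + b·y + c and 1 as origin, the differences give:
  (-290)·a + (-75)·b = +0.1
  (-265)·a + 40·b = +0.2
Eliminate b (×40 and ×(-75), subtract): -31475·a = 19.00 → a = ∂h/∂x = -0.0006037
Back-substitute: b = ∂h/∂y = +0.001001.
Flow = −∇h = (+0.0006037 east, -0.001001 north), which points southeast.

SE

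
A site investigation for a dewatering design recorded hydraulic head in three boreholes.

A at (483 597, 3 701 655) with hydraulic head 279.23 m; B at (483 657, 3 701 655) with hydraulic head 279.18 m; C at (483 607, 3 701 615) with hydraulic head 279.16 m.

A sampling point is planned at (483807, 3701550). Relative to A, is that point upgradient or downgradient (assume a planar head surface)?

With h = a·x + b·y + c and A as origin, the differences give:
  60·a + 0·b = -0.05
  10·a + (-40)·b = -0.07
Eliminate b (×(-40) and ×0, subtract): -2400·a = 2.000 → a = ∂h/∂x = -0.0008333
Back-substitute: b = ∂h/∂y = +0.001542.
Head at (483807, 3701550) = 279.23 + (-0.0008333)·(210) + (+0.001542)·(-105) = 278.89 m.
That is lower than the 279.23 m at A, so the point is downgradient.

downgradient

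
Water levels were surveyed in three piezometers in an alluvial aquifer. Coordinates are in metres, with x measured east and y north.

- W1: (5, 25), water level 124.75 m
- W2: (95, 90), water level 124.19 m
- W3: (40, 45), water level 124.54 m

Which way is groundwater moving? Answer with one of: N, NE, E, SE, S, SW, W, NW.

Differences from W1: to W2 (Δx, Δy, Δh) = (90, 65, -0.56); to W3 = (35, 20, -0.21).
Solve a·Δx + b·Δy = Δh: det = 90·20 − 35·65 = -475.
∂h/∂x = [(-0.56)·20 − (-0.21)·65] / -475 = -0.005158
∂h/∂y = [90·(-0.21) − 35·(-0.56)] / -475 = -0.001474
Flow = −∇h = (+0.005158 east, +0.001474 north), which points east.

E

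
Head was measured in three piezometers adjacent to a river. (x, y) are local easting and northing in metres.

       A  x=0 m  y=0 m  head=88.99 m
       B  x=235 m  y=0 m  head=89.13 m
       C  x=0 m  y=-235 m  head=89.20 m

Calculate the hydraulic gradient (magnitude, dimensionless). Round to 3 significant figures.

0.00107

∂h/∂x = (89.13 − 88.99) / (235 − 0) = +0.0005957
∂h/∂y = (89.20 − 88.99) / (-235 − 0) = -0.0008936
|∇h| = √(0.0005957² + -0.0008936²) = 0.001074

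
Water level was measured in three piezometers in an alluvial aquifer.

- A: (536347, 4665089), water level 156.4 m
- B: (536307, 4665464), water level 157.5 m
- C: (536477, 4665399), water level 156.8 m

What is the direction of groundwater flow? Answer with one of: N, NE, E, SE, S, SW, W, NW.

With h = a·x + b·y + c and A as origin, the differences give:
  (-40)·a + 375·b = +1.1
  130·a + 310·b = +0.4
Eliminate b (×310 and ×375, subtract): -61150·a = 191.00 → a = ∂h/∂x = -0.003123
Back-substitute: b = ∂h/∂y = +0.002600.
Flow = −∇h = (+0.003123 east, -0.002600 north), which points southeast.

SE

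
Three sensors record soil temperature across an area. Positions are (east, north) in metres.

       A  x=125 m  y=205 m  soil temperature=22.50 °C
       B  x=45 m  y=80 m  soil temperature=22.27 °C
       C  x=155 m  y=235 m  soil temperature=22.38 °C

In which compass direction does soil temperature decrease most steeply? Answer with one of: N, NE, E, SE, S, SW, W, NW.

SE

Taking A as reference: B−A = (-80, -125, -0.23); C−A = (30, 30, -0.12).
Solve a·Δx + b·Δy = ΔT: det = (-80)·30 − 30·(-125) = 1350.
∂T/∂x = [(-0.23)·30 − (-0.12)·(-125)] / 1350 = -0.01622
∂T/∂y = [(-80)·(-0.12) − 30·(-0.23)] / 1350 = +0.01222
Steepest decrease is along −∇f = (+0.01622 E, -0.01222 N) → southeast.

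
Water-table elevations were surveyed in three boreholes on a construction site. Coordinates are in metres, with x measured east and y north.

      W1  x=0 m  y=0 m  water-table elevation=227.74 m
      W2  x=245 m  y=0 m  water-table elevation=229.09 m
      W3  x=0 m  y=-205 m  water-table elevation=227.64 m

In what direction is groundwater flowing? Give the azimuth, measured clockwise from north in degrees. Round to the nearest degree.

265°

∂h/∂x = (229.09 − 227.74) / (245 − 0) = +0.005510
∂h/∂y = (227.64 − 227.74) / (-205 − 0) = +0.0004878
Flow direction (−∇h) has components (-0.005510 E, -0.0004878 N).
Azimuth = atan2(E, N) = atan2(-0.005510, -0.0004878) = 264.9° ≈ 265°.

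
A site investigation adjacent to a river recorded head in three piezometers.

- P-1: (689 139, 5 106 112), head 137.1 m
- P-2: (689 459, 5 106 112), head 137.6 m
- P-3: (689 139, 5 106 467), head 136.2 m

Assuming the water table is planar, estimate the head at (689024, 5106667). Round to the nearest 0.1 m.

∂h/∂x = (137.6 − 137.1) / (689459 − 689139) = +0.001563
∂h/∂y = (136.2 − 137.1) / (5106467 − 5106112) = -0.002535
h(689024, 5106667) = 137.1 + (+0.001563)·(-115) + (-0.002535)·(555) = 137.1 -0.180 -1.407 = 135.513 m.

135.5 m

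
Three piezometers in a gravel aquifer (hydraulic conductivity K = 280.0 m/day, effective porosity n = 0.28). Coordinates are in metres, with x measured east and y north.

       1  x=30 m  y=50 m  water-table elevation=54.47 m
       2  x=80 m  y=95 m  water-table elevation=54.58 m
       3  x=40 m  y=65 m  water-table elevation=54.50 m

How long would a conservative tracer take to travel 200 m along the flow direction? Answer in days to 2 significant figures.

120 days

Differences from 1: to 2 (Δx, Δy, Δh) = (50, 45, +0.11); to 3 = (10, 15, +0.03).
Solve a·Δx + b·Δy = Δh: det = 50·15 − 10·45 = 300.
∂h/∂x = [(+0.11)·15 − (+0.03)·45] / 300 = +0.0010000
∂h/∂y = [50·(+0.03) − 10·(+0.11)] / 300 = +0.001333
|∇h| = √(0.0010000² + 0.001333²) = 0.001666
Seepage velocity v = K·i/n = 280.0 × 0.001666 / 0.28 = 1.666 m/day.
t = 200 / 1.666 = 120 days.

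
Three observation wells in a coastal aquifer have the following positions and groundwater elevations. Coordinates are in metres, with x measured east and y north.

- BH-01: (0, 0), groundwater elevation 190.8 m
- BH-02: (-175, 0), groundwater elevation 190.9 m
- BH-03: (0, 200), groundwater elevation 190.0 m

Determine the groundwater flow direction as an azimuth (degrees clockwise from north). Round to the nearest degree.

∂h/∂x = (190.9 − 190.8) / (-175 − 0) = -0.0005714
∂h/∂y = (190.0 − 190.8) / (200 − 0) = -0.004000
Flow direction (−∇h) has components (+0.0005714 E, +0.004000 N).
Azimuth = atan2(E, N) = atan2(+0.0005714, +0.004000) = 8.1° ≈ 008°.

008°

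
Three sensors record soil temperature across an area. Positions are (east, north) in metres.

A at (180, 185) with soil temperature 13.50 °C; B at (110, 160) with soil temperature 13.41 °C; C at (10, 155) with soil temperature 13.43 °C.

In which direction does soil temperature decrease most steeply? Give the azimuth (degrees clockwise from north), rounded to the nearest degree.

175°

Three-point gradient (reference A): Δ to B = (-70, -25, -0.09), Δ to C = (-170, -30, -0.07).
∂T/∂x = -0.0004419, ∂T/∂y = +0.004837 (det = -2150).
Steepest decrease is along −∇f: components (+0.0004419 E, -0.004837 N).
Azimuth = atan2(+0.0004419, -0.004837) = 174.8° ≈ 175°.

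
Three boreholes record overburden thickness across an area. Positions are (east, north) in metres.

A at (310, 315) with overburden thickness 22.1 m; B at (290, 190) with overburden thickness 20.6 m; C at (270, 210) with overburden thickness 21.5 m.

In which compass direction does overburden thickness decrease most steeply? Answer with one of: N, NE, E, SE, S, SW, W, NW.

SE

With d = a·x + b·y + c and A as origin, the differences give:
  (-20)·a + (-125)·b = -1.5
  (-40)·a + (-105)·b = -0.6
Eliminate b (×(-105) and ×(-125), subtract): -2900·a = 82.50 → a = ∂d/∂x = -0.02845
Back-substitute: b = ∂d/∂y = +0.01655.
Steepest decrease is along −∇f = (+0.02845 E, -0.01655 N) → southeast.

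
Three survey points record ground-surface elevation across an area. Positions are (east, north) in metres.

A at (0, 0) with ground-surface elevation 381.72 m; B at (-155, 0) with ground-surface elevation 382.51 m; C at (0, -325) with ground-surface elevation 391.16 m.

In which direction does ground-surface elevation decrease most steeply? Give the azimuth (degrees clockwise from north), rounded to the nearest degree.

010°

∂z/∂x = (382.51 − 381.72) / (-155 − 0) = -0.005097
∂z/∂y = (391.16 − 381.72) / (-325 − 0) = -0.02905
Steepest decrease is along −∇f: components (+0.005097 E, +0.02905 N).
Azimuth = atan2(+0.005097, +0.02905) = 10.0° ≈ 010°.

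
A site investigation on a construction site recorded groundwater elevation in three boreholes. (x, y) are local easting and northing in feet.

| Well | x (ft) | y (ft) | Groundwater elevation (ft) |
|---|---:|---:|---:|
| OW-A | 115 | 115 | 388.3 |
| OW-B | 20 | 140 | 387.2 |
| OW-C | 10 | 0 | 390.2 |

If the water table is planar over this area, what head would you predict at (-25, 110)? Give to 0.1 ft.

387.6 ft

With h = a·x + b·y + c and OW-A as origin, the differences give:
  (-95)·a + 25·b = -1.1
  (-105)·a + (-115)·b = +1.9
Eliminate b (×(-115) and ×25, subtract): 13550·a = 79.00 → a = ∂h/∂x = +0.005830
Back-substitute: b = ∂h/∂y = -0.02185.
h(-25, 110) = 388.3 + (+0.005830)·(-140) + (-0.02185)·(-5) = 388.3 -0.816 +0.109 = 387.593 ft.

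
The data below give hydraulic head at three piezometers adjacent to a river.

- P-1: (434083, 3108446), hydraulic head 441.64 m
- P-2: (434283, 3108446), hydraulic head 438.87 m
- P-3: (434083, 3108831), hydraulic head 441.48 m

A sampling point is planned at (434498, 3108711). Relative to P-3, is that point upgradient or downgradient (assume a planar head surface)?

∂h/∂x = (438.87 − 441.64) / (434283 − 434083) = -0.01385
∂h/∂y = (441.48 − 441.64) / (3108831 − 3108446) = -0.0004156
Head at (434498, 3108711) = 441.64 + (-0.01385)·(415) + (-0.0004156)·(265) = 435.78 m.
That is lower than the 441.48 m at P-3, so the point is downgradient.

downgradient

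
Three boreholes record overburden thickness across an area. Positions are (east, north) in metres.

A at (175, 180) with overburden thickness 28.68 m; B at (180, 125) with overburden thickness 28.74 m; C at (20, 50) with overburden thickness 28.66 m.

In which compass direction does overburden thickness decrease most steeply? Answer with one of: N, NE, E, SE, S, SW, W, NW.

Differences from A: to B (Δx, Δy, Δh) = (5, -55, +0.06); to C = (-155, -130, -0.02).
Determinant of the coordinate differences = 5·(-130) − (-155)·(-55) = -9175.
∂d/∂x = [(+0.06)·(-130) − (-0.02)·(-55)] / -9175 = +0.0009700
∂d/∂y = [5·(-0.02) − (-155)·(+0.06)] / -9175 = -0.001003
Steepest decrease is along −∇f = (-0.0009700 E, +0.001003 N) → northwest.

NW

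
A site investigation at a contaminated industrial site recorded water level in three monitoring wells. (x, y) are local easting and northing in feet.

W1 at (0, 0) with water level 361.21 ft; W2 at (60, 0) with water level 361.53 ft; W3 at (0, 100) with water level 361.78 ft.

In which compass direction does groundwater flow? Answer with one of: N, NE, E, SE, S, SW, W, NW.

SW

∂h/∂x = (361.53 − 361.21) / (60 − 0) = +0.005333
∂h/∂y = (361.78 − 361.21) / (100 − 0) = +0.005700
Flow = −∇h = (-0.005333 east, -0.005700 north), which points southwest.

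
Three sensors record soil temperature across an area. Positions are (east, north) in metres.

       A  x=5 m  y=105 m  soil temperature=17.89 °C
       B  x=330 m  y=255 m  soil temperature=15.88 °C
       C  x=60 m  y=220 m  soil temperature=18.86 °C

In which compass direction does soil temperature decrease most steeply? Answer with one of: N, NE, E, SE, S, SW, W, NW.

SE

Differences from A: to B (Δx, Δy, Δh) = (325, 150, -2.01); to C = (55, 115, +0.97).
Solve a·Δx + b·Δy = ΔT: det = 325·115 − 55·150 = 29125.
∂T/∂x = [(-2.01)·115 − (+0.97)·150] / 29125 = -0.01293
∂T/∂y = [325·(+0.97) − 55·(-2.01)] / 29125 = +0.01462
Steepest decrease is along −∇f = (+0.01293 E, -0.01462 N) → southeast.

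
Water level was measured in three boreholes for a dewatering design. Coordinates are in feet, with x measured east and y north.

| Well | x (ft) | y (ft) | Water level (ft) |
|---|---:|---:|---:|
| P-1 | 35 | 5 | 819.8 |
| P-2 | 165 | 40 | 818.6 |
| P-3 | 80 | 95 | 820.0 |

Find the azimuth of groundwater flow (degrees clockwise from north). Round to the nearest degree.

125°

Differences from P-1: to P-2 (Δx, Δy, Δh) = (130, 35, -1.2); to P-3 = (45, 90, +0.2).
Determinant of the coordinate differences = 130·90 − 45·35 = 10125.
∂h/∂x = [(-1.2)·90 − (+0.2)·35] / 10125 = -0.01136
∂h/∂y = [130·(+0.2) − 45·(-1.2)] / 10125 = +0.007901
Flow direction (−∇h) has components (+0.01136 E, -0.007901 N).
Azimuth = atan2(E, N) = atan2(+0.01136, -0.007901) = 124.8° ≈ 125°.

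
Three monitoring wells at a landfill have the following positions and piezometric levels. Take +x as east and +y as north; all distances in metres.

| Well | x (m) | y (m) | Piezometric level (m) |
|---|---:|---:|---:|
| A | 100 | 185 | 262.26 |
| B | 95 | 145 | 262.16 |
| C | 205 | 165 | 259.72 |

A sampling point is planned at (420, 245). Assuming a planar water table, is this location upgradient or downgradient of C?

downgradient

With h = a·x + b·y + c and A as origin, the differences give:
  (-5)·a + (-40)·b = -0.10
  105·a + (-20)·b = -2.54
Eliminate b (×(-20) and ×(-40), subtract): 4300·a = -99.600 → a = ∂h/∂x = -0.02316
Back-substitute: b = ∂h/∂y = +0.005395.
Head at (420, 245) = 262.26 + (-0.02316)·(320) + (+0.005395)·(60) = 255.17 m.
That is lower than the 259.72 m at C, so the point is downgradient.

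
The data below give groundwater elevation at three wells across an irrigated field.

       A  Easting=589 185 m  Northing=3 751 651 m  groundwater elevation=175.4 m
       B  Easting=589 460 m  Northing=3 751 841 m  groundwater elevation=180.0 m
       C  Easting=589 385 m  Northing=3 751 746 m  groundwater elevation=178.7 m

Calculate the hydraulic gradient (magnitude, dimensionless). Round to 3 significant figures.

With h = a·x + b·y + c and A as origin, the differences give:
  275·a + 190·b = +4.6
  200·a + 95·b = +3.3
Eliminate b (×95 and ×190, subtract): -11875·a = -190.00 → a = ∂h/∂x = +0.01600
Back-substitute: b = ∂h/∂y = +0.001053.
|∇h| = √(0.01600² + 0.001053²) = 0.01603

0.0160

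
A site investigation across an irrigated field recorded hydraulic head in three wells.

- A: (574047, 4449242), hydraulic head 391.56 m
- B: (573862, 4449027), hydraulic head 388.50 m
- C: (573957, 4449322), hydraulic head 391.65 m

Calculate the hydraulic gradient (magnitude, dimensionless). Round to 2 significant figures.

Differences from A: to B (Δx, Δy, Δh) = (-185, -215, -3.06); to C = (-90, 80, +0.09).
Solve a·Δx + b·Δy = Δh: det = (-185)·80 − (-90)·(-215) = -34150.
∂h/∂x = [(-3.06)·80 − (+0.09)·(-215)] / -34150 = +0.006602
∂h/∂y = [(-185)·(+0.09) − (-90)·(-3.06)] / -34150 = +0.008552
|∇h| = √(0.006602² + 0.008552²) = 0.0108

0.011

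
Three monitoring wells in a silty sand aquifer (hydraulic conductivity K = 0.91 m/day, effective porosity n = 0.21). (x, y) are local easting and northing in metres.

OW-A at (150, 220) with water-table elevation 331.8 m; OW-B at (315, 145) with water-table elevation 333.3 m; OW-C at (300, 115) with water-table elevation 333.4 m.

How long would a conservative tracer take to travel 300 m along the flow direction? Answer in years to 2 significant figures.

21 years

Differences from OW-A: to OW-B (Δx, Δy, Δh) = (165, -75, +1.5); to OW-C = (150, -105, +1.6).
Solve a·Δx + b·Δy = Δh: det = 165·(-105) − 150·(-75) = -6075.
∂h/∂x = [(+1.5)·(-105) − (+1.6)·(-75)] / -6075 = +0.006173
∂h/∂y = [165·(+1.6) − 150·(+1.5)] / -6075 = -0.006420
|∇h| = √(0.006173² + -0.006420²) = 0.008906
Seepage velocity v = K·i/n = 0.91 × 0.008906 / 0.21 = 0.03859 m/day.
t = 300 / 0.03859 = 7774 days = 21.3 years.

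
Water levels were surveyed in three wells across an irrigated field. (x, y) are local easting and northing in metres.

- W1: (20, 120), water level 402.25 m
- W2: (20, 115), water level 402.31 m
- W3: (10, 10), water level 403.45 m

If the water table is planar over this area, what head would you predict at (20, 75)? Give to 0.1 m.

Taking W1 as reference: W2−W1 = (0, -5, +0.06); W3−W1 = (-10, -110, +1.20).
Determinant of the coordinate differences = 0·(-110) − (-10)·(-5) = -50.
∂h/∂x = [(+0.06)·(-110) − (+1.20)·(-5)] / -50 = +0.01200
∂h/∂y = [0·(+1.20) − (-10)·(+0.06)] / -50 = -0.01200
h(20, 75) = 402.25 + (+0.01200)·(0) + (-0.01200)·(-45) = 402.25 +0.000 +0.540 = 402.790 m.

402.8 m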